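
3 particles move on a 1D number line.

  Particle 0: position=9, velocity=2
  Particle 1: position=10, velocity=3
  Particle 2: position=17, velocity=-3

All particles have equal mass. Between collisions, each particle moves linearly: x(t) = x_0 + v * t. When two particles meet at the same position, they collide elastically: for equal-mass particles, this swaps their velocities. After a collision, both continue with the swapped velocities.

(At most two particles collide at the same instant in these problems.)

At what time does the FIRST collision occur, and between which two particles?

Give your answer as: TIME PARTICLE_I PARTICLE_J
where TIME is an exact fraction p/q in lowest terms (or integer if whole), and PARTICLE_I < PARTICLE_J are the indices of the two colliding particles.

Answer: 7/6 1 2

Derivation:
Pair (0,1): pos 9,10 vel 2,3 -> not approaching (rel speed -1 <= 0)
Pair (1,2): pos 10,17 vel 3,-3 -> gap=7, closing at 6/unit, collide at t=7/6
Earliest collision: t=7/6 between 1 and 2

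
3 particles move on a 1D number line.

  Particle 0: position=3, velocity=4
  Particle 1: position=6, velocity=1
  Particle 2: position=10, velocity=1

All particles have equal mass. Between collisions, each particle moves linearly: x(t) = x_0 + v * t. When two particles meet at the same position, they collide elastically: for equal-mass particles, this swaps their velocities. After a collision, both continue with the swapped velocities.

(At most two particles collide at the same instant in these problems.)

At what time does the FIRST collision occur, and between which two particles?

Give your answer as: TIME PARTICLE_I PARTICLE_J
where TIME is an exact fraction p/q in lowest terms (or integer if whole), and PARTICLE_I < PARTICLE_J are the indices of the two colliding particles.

Answer: 1 0 1

Derivation:
Pair (0,1): pos 3,6 vel 4,1 -> gap=3, closing at 3/unit, collide at t=1
Pair (1,2): pos 6,10 vel 1,1 -> not approaching (rel speed 0 <= 0)
Earliest collision: t=1 between 0 and 1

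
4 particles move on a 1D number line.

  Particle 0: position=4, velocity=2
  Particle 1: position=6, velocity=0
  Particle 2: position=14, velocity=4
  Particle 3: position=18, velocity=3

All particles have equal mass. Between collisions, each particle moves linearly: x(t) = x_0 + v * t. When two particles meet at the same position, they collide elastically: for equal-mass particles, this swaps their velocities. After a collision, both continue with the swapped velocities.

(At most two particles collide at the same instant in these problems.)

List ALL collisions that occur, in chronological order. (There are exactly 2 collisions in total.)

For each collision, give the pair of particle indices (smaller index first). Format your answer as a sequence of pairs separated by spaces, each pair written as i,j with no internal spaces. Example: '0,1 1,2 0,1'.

Answer: 0,1 2,3

Derivation:
Collision at t=1: particles 0 and 1 swap velocities; positions: p0=6 p1=6 p2=18 p3=21; velocities now: v0=0 v1=2 v2=4 v3=3
Collision at t=4: particles 2 and 3 swap velocities; positions: p0=6 p1=12 p2=30 p3=30; velocities now: v0=0 v1=2 v2=3 v3=4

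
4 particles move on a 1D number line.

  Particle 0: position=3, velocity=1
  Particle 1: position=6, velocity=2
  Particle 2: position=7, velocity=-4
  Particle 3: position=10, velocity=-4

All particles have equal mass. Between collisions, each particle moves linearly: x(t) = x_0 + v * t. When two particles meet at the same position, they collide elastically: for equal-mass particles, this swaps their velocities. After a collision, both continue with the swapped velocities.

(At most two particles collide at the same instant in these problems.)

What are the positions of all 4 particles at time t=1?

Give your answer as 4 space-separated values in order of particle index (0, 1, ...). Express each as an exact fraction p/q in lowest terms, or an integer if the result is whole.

Answer: 3 4 6 8

Derivation:
Collision at t=1/6: particles 1 and 2 swap velocities; positions: p0=19/6 p1=19/3 p2=19/3 p3=28/3; velocities now: v0=1 v1=-4 v2=2 v3=-4
Collision at t=2/3: particles 2 and 3 swap velocities; positions: p0=11/3 p1=13/3 p2=22/3 p3=22/3; velocities now: v0=1 v1=-4 v2=-4 v3=2
Collision at t=4/5: particles 0 and 1 swap velocities; positions: p0=19/5 p1=19/5 p2=34/5 p3=38/5; velocities now: v0=-4 v1=1 v2=-4 v3=2
Advance to t=1 (no further collisions before then); velocities: v0=-4 v1=1 v2=-4 v3=2; positions = 3 4 6 8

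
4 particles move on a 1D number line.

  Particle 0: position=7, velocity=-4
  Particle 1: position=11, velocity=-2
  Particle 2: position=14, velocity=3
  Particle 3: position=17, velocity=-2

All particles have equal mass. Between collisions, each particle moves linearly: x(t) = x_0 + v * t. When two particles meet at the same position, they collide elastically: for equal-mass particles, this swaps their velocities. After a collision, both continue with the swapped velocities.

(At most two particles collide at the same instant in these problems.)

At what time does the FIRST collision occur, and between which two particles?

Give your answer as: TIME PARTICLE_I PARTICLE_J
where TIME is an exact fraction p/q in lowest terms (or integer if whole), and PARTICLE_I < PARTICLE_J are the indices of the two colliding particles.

Answer: 3/5 2 3

Derivation:
Pair (0,1): pos 7,11 vel -4,-2 -> not approaching (rel speed -2 <= 0)
Pair (1,2): pos 11,14 vel -2,3 -> not approaching (rel speed -5 <= 0)
Pair (2,3): pos 14,17 vel 3,-2 -> gap=3, closing at 5/unit, collide at t=3/5
Earliest collision: t=3/5 between 2 and 3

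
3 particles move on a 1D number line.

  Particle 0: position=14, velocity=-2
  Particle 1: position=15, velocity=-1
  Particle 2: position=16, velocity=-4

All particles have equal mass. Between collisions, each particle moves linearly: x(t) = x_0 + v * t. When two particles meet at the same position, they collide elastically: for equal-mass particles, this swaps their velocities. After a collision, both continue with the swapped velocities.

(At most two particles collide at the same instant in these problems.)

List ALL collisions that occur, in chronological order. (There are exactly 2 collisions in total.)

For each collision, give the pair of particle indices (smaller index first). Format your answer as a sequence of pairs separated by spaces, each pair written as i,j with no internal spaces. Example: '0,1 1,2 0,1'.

Answer: 1,2 0,1

Derivation:
Collision at t=1/3: particles 1 and 2 swap velocities; positions: p0=40/3 p1=44/3 p2=44/3; velocities now: v0=-2 v1=-4 v2=-1
Collision at t=1: particles 0 and 1 swap velocities; positions: p0=12 p1=12 p2=14; velocities now: v0=-4 v1=-2 v2=-1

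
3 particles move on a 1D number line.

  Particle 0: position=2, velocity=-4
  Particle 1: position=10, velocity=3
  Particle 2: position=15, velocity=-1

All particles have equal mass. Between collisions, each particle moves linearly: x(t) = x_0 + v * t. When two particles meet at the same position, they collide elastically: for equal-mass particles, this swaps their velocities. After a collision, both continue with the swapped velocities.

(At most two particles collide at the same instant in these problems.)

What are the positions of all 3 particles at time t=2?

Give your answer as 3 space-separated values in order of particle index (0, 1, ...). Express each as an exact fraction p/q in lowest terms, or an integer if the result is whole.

Answer: -6 13 16

Derivation:
Collision at t=5/4: particles 1 and 2 swap velocities; positions: p0=-3 p1=55/4 p2=55/4; velocities now: v0=-4 v1=-1 v2=3
Advance to t=2 (no further collisions before then); velocities: v0=-4 v1=-1 v2=3; positions = -6 13 16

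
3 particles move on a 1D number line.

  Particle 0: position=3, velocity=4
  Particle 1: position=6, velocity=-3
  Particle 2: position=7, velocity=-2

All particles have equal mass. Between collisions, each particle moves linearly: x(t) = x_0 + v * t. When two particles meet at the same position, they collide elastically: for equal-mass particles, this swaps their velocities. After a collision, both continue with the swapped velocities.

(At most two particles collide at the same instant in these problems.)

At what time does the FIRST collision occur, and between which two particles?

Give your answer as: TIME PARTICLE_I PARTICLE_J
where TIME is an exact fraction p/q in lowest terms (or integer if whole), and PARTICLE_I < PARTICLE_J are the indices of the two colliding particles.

Answer: 3/7 0 1

Derivation:
Pair (0,1): pos 3,6 vel 4,-3 -> gap=3, closing at 7/unit, collide at t=3/7
Pair (1,2): pos 6,7 vel -3,-2 -> not approaching (rel speed -1 <= 0)
Earliest collision: t=3/7 between 0 and 1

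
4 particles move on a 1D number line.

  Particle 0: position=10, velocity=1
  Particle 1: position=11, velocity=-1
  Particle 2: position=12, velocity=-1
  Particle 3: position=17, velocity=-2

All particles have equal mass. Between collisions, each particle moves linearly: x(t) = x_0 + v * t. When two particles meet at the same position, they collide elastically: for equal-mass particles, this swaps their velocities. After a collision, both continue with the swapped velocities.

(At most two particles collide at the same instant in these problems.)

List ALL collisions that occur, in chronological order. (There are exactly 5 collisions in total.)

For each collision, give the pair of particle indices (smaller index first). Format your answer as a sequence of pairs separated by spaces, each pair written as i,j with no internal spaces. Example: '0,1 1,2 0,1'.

Collision at t=1/2: particles 0 and 1 swap velocities; positions: p0=21/2 p1=21/2 p2=23/2 p3=16; velocities now: v0=-1 v1=1 v2=-1 v3=-2
Collision at t=1: particles 1 and 2 swap velocities; positions: p0=10 p1=11 p2=11 p3=15; velocities now: v0=-1 v1=-1 v2=1 v3=-2
Collision at t=7/3: particles 2 and 3 swap velocities; positions: p0=26/3 p1=29/3 p2=37/3 p3=37/3; velocities now: v0=-1 v1=-1 v2=-2 v3=1
Collision at t=5: particles 1 and 2 swap velocities; positions: p0=6 p1=7 p2=7 p3=15; velocities now: v0=-1 v1=-2 v2=-1 v3=1
Collision at t=6: particles 0 and 1 swap velocities; positions: p0=5 p1=5 p2=6 p3=16; velocities now: v0=-2 v1=-1 v2=-1 v3=1

Answer: 0,1 1,2 2,3 1,2 0,1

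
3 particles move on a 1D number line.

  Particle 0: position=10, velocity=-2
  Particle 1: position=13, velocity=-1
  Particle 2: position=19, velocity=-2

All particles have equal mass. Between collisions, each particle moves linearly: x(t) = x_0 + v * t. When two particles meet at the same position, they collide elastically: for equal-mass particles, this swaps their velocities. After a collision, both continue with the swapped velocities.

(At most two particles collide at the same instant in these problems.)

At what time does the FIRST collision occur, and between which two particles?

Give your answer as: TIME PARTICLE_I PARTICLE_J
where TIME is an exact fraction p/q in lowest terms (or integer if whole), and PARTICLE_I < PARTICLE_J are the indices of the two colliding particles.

Pair (0,1): pos 10,13 vel -2,-1 -> not approaching (rel speed -1 <= 0)
Pair (1,2): pos 13,19 vel -1,-2 -> gap=6, closing at 1/unit, collide at t=6
Earliest collision: t=6 between 1 and 2

Answer: 6 1 2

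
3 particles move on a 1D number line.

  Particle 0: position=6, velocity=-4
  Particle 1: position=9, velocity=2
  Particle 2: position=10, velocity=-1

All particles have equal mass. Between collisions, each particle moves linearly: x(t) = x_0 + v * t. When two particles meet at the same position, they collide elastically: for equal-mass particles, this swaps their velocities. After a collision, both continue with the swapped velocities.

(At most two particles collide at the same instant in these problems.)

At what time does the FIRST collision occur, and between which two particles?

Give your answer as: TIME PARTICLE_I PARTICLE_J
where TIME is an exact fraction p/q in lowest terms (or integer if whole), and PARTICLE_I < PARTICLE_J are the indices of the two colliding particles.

Answer: 1/3 1 2

Derivation:
Pair (0,1): pos 6,9 vel -4,2 -> not approaching (rel speed -6 <= 0)
Pair (1,2): pos 9,10 vel 2,-1 -> gap=1, closing at 3/unit, collide at t=1/3
Earliest collision: t=1/3 between 1 and 2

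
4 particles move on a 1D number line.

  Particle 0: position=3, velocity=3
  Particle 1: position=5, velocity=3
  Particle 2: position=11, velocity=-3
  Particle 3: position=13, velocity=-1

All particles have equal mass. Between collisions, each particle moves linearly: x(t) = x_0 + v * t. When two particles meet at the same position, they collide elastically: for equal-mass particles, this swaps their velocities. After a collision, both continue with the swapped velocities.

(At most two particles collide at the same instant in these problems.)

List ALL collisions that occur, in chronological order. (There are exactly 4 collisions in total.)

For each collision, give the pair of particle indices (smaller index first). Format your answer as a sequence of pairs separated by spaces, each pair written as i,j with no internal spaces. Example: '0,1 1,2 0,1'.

Answer: 1,2 0,1 2,3 1,2

Derivation:
Collision at t=1: particles 1 and 2 swap velocities; positions: p0=6 p1=8 p2=8 p3=12; velocities now: v0=3 v1=-3 v2=3 v3=-1
Collision at t=4/3: particles 0 and 1 swap velocities; positions: p0=7 p1=7 p2=9 p3=35/3; velocities now: v0=-3 v1=3 v2=3 v3=-1
Collision at t=2: particles 2 and 3 swap velocities; positions: p0=5 p1=9 p2=11 p3=11; velocities now: v0=-3 v1=3 v2=-1 v3=3
Collision at t=5/2: particles 1 and 2 swap velocities; positions: p0=7/2 p1=21/2 p2=21/2 p3=25/2; velocities now: v0=-3 v1=-1 v2=3 v3=3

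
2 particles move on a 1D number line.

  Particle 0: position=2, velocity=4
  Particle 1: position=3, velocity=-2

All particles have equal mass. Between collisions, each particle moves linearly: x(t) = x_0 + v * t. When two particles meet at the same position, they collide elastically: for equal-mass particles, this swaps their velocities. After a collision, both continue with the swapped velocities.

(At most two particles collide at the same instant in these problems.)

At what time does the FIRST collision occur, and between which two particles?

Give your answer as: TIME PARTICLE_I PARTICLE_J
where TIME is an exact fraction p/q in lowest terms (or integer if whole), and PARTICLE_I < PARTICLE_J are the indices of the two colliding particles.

Pair (0,1): pos 2,3 vel 4,-2 -> gap=1, closing at 6/unit, collide at t=1/6
Earliest collision: t=1/6 between 0 and 1

Answer: 1/6 0 1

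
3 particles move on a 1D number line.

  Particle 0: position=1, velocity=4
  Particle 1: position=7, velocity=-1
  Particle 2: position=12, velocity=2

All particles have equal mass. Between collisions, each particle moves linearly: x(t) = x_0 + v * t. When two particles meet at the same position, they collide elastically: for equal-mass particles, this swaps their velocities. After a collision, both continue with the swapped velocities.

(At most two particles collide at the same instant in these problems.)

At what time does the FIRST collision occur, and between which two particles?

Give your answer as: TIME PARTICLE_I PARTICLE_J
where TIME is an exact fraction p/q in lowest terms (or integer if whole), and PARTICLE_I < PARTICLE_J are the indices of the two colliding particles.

Answer: 6/5 0 1

Derivation:
Pair (0,1): pos 1,7 vel 4,-1 -> gap=6, closing at 5/unit, collide at t=6/5
Pair (1,2): pos 7,12 vel -1,2 -> not approaching (rel speed -3 <= 0)
Earliest collision: t=6/5 between 0 and 1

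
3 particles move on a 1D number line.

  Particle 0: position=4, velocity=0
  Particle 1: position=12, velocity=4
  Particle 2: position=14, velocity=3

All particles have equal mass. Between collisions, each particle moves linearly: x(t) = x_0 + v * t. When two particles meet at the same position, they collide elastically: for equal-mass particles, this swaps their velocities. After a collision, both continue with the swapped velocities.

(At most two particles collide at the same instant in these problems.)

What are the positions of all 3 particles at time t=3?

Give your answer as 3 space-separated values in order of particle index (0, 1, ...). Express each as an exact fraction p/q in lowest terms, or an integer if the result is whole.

Answer: 4 23 24

Derivation:
Collision at t=2: particles 1 and 2 swap velocities; positions: p0=4 p1=20 p2=20; velocities now: v0=0 v1=3 v2=4
Advance to t=3 (no further collisions before then); velocities: v0=0 v1=3 v2=4; positions = 4 23 24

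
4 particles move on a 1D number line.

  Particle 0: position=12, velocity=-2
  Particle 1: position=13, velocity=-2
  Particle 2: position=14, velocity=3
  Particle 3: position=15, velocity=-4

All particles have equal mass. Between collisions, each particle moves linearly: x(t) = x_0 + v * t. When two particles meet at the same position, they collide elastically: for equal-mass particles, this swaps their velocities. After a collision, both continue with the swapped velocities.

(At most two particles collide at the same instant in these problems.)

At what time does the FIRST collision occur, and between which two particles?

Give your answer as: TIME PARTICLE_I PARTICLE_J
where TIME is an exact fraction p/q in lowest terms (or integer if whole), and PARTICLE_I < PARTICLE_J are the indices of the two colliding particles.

Answer: 1/7 2 3

Derivation:
Pair (0,1): pos 12,13 vel -2,-2 -> not approaching (rel speed 0 <= 0)
Pair (1,2): pos 13,14 vel -2,3 -> not approaching (rel speed -5 <= 0)
Pair (2,3): pos 14,15 vel 3,-4 -> gap=1, closing at 7/unit, collide at t=1/7
Earliest collision: t=1/7 between 2 and 3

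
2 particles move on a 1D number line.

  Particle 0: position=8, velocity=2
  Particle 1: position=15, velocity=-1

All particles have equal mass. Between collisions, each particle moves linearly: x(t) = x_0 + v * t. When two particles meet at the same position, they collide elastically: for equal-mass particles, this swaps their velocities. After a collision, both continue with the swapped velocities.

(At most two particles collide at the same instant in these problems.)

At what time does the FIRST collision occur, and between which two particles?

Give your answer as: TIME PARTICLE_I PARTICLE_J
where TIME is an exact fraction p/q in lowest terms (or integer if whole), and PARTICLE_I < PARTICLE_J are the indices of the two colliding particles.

Pair (0,1): pos 8,15 vel 2,-1 -> gap=7, closing at 3/unit, collide at t=7/3
Earliest collision: t=7/3 between 0 and 1

Answer: 7/3 0 1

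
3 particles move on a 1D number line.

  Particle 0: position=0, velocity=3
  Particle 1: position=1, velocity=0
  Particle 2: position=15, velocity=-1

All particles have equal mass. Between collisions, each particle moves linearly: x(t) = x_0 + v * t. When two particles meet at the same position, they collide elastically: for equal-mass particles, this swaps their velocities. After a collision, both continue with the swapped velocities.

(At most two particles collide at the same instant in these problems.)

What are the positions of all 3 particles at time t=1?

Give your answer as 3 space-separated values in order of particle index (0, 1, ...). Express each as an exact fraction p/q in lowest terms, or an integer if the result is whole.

Collision at t=1/3: particles 0 and 1 swap velocities; positions: p0=1 p1=1 p2=44/3; velocities now: v0=0 v1=3 v2=-1
Advance to t=1 (no further collisions before then); velocities: v0=0 v1=3 v2=-1; positions = 1 3 14

Answer: 1 3 14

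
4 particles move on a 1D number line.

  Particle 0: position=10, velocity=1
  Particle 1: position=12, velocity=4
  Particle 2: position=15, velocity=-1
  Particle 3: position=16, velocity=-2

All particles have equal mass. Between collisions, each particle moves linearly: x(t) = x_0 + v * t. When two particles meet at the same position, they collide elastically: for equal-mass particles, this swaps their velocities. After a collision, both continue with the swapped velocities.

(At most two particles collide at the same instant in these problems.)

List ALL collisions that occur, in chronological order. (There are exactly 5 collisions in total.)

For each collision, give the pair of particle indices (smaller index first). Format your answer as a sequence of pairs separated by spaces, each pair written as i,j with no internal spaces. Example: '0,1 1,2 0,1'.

Collision at t=3/5: particles 1 and 2 swap velocities; positions: p0=53/5 p1=72/5 p2=72/5 p3=74/5; velocities now: v0=1 v1=-1 v2=4 v3=-2
Collision at t=2/3: particles 2 and 3 swap velocities; positions: p0=32/3 p1=43/3 p2=44/3 p3=44/3; velocities now: v0=1 v1=-1 v2=-2 v3=4
Collision at t=1: particles 1 and 2 swap velocities; positions: p0=11 p1=14 p2=14 p3=16; velocities now: v0=1 v1=-2 v2=-1 v3=4
Collision at t=2: particles 0 and 1 swap velocities; positions: p0=12 p1=12 p2=13 p3=20; velocities now: v0=-2 v1=1 v2=-1 v3=4
Collision at t=5/2: particles 1 and 2 swap velocities; positions: p0=11 p1=25/2 p2=25/2 p3=22; velocities now: v0=-2 v1=-1 v2=1 v3=4

Answer: 1,2 2,3 1,2 0,1 1,2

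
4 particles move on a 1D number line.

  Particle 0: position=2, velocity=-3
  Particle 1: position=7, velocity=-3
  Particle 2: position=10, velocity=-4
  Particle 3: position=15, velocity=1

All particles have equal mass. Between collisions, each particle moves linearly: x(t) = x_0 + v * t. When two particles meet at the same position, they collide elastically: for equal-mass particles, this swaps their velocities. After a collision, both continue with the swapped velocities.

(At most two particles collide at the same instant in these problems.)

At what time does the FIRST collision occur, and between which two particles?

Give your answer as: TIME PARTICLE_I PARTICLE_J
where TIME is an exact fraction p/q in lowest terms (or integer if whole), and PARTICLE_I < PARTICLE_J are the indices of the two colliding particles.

Answer: 3 1 2

Derivation:
Pair (0,1): pos 2,7 vel -3,-3 -> not approaching (rel speed 0 <= 0)
Pair (1,2): pos 7,10 vel -3,-4 -> gap=3, closing at 1/unit, collide at t=3
Pair (2,3): pos 10,15 vel -4,1 -> not approaching (rel speed -5 <= 0)
Earliest collision: t=3 between 1 and 2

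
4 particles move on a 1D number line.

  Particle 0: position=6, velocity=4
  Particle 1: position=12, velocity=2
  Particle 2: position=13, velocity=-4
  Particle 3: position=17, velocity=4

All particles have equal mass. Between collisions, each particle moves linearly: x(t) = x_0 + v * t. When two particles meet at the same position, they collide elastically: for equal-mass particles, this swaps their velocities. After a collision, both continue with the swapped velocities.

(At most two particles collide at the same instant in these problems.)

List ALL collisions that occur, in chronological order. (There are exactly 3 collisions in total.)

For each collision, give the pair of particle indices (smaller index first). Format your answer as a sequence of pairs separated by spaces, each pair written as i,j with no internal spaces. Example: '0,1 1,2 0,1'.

Answer: 1,2 0,1 1,2

Derivation:
Collision at t=1/6: particles 1 and 2 swap velocities; positions: p0=20/3 p1=37/3 p2=37/3 p3=53/3; velocities now: v0=4 v1=-4 v2=2 v3=4
Collision at t=7/8: particles 0 and 1 swap velocities; positions: p0=19/2 p1=19/2 p2=55/4 p3=41/2; velocities now: v0=-4 v1=4 v2=2 v3=4
Collision at t=3: particles 1 and 2 swap velocities; positions: p0=1 p1=18 p2=18 p3=29; velocities now: v0=-4 v1=2 v2=4 v3=4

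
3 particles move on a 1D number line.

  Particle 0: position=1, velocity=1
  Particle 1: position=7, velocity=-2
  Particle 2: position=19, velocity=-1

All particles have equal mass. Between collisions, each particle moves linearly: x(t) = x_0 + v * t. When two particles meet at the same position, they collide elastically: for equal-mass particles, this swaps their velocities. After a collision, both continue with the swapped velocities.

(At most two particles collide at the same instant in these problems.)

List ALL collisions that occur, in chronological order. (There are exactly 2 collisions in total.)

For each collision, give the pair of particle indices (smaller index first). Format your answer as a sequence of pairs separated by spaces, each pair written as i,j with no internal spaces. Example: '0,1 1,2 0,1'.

Answer: 0,1 1,2

Derivation:
Collision at t=2: particles 0 and 1 swap velocities; positions: p0=3 p1=3 p2=17; velocities now: v0=-2 v1=1 v2=-1
Collision at t=9: particles 1 and 2 swap velocities; positions: p0=-11 p1=10 p2=10; velocities now: v0=-2 v1=-1 v2=1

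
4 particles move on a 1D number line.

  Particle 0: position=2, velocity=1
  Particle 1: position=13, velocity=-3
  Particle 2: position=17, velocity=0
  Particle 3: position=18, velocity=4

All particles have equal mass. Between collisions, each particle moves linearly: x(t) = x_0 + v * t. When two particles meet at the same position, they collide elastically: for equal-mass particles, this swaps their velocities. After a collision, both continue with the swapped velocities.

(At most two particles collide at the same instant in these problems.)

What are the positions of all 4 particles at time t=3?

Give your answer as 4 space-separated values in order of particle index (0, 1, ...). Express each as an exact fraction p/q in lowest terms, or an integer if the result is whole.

Answer: 4 5 17 30

Derivation:
Collision at t=11/4: particles 0 and 1 swap velocities; positions: p0=19/4 p1=19/4 p2=17 p3=29; velocities now: v0=-3 v1=1 v2=0 v3=4
Advance to t=3 (no further collisions before then); velocities: v0=-3 v1=1 v2=0 v3=4; positions = 4 5 17 30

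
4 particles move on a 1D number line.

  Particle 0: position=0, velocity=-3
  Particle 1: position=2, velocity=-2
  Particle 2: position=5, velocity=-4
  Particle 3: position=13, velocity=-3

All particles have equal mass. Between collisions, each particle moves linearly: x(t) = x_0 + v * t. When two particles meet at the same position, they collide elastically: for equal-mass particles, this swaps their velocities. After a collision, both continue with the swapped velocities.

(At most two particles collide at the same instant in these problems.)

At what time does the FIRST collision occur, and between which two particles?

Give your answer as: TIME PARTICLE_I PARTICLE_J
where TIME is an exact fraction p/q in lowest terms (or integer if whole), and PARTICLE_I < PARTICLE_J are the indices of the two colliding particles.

Answer: 3/2 1 2

Derivation:
Pair (0,1): pos 0,2 vel -3,-2 -> not approaching (rel speed -1 <= 0)
Pair (1,2): pos 2,5 vel -2,-4 -> gap=3, closing at 2/unit, collide at t=3/2
Pair (2,3): pos 5,13 vel -4,-3 -> not approaching (rel speed -1 <= 0)
Earliest collision: t=3/2 between 1 and 2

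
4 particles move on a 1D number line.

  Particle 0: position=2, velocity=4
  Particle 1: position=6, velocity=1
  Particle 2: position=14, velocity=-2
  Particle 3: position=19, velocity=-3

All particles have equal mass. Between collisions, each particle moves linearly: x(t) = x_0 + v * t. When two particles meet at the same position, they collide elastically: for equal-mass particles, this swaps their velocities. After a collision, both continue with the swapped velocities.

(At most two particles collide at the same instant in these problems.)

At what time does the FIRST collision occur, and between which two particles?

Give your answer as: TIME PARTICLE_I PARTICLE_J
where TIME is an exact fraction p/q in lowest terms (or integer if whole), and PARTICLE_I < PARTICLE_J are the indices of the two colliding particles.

Answer: 4/3 0 1

Derivation:
Pair (0,1): pos 2,6 vel 4,1 -> gap=4, closing at 3/unit, collide at t=4/3
Pair (1,2): pos 6,14 vel 1,-2 -> gap=8, closing at 3/unit, collide at t=8/3
Pair (2,3): pos 14,19 vel -2,-3 -> gap=5, closing at 1/unit, collide at t=5
Earliest collision: t=4/3 between 0 and 1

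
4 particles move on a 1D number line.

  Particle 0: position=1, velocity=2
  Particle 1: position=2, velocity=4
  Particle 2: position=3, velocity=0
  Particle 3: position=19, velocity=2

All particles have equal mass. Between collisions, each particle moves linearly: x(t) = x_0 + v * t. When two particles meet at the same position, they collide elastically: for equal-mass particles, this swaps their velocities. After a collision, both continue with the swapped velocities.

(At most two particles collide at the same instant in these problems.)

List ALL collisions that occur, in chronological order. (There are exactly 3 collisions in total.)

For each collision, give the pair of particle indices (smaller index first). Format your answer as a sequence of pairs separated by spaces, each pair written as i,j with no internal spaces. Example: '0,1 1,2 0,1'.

Answer: 1,2 0,1 2,3

Derivation:
Collision at t=1/4: particles 1 and 2 swap velocities; positions: p0=3/2 p1=3 p2=3 p3=39/2; velocities now: v0=2 v1=0 v2=4 v3=2
Collision at t=1: particles 0 and 1 swap velocities; positions: p0=3 p1=3 p2=6 p3=21; velocities now: v0=0 v1=2 v2=4 v3=2
Collision at t=17/2: particles 2 and 3 swap velocities; positions: p0=3 p1=18 p2=36 p3=36; velocities now: v0=0 v1=2 v2=2 v3=4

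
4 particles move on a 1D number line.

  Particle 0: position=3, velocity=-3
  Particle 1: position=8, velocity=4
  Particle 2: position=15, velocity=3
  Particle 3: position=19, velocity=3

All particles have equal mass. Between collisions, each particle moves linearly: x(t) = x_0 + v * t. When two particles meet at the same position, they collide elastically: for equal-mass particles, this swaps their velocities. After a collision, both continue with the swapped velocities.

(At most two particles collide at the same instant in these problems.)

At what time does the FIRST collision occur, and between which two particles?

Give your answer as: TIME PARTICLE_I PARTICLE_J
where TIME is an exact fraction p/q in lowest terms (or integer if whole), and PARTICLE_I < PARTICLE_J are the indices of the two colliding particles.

Pair (0,1): pos 3,8 vel -3,4 -> not approaching (rel speed -7 <= 0)
Pair (1,2): pos 8,15 vel 4,3 -> gap=7, closing at 1/unit, collide at t=7
Pair (2,3): pos 15,19 vel 3,3 -> not approaching (rel speed 0 <= 0)
Earliest collision: t=7 between 1 and 2

Answer: 7 1 2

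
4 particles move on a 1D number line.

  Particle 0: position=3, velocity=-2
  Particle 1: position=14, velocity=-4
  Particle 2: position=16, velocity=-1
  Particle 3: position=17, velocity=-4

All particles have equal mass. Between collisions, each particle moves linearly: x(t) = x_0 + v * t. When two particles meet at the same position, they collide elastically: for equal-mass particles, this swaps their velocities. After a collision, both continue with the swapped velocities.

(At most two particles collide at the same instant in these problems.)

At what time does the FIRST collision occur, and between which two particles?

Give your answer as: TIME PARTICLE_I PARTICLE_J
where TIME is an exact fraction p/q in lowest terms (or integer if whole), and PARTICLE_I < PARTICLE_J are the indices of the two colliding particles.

Answer: 1/3 2 3

Derivation:
Pair (0,1): pos 3,14 vel -2,-4 -> gap=11, closing at 2/unit, collide at t=11/2
Pair (1,2): pos 14,16 vel -4,-1 -> not approaching (rel speed -3 <= 0)
Pair (2,3): pos 16,17 vel -1,-4 -> gap=1, closing at 3/unit, collide at t=1/3
Earliest collision: t=1/3 between 2 and 3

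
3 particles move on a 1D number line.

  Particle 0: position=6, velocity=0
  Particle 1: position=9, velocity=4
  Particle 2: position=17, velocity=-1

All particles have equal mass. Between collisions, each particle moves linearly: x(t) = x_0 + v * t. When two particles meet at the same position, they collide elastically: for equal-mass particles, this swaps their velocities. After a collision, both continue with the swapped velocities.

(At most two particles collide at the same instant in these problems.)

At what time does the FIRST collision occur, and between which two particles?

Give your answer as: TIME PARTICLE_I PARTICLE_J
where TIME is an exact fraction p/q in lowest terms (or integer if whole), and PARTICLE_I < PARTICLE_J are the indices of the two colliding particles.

Answer: 8/5 1 2

Derivation:
Pair (0,1): pos 6,9 vel 0,4 -> not approaching (rel speed -4 <= 0)
Pair (1,2): pos 9,17 vel 4,-1 -> gap=8, closing at 5/unit, collide at t=8/5
Earliest collision: t=8/5 between 1 and 2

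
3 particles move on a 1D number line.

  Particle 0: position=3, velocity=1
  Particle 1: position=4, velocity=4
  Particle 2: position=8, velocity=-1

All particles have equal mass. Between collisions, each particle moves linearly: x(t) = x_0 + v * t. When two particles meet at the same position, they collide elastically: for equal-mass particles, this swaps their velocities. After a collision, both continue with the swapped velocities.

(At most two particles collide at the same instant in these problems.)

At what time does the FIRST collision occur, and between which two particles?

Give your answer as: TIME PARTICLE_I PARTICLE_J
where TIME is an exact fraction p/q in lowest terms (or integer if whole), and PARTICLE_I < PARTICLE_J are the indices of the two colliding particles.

Answer: 4/5 1 2

Derivation:
Pair (0,1): pos 3,4 vel 1,4 -> not approaching (rel speed -3 <= 0)
Pair (1,2): pos 4,8 vel 4,-1 -> gap=4, closing at 5/unit, collide at t=4/5
Earliest collision: t=4/5 between 1 and 2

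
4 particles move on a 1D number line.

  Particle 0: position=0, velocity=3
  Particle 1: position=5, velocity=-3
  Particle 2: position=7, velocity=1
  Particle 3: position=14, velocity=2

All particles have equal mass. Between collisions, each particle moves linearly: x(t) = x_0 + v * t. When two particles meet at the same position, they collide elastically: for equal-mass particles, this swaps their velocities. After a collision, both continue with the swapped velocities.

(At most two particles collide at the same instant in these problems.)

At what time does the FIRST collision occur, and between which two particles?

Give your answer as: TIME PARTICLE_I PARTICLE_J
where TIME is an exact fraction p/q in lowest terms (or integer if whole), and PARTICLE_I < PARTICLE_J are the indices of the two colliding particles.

Answer: 5/6 0 1

Derivation:
Pair (0,1): pos 0,5 vel 3,-3 -> gap=5, closing at 6/unit, collide at t=5/6
Pair (1,2): pos 5,7 vel -3,1 -> not approaching (rel speed -4 <= 0)
Pair (2,3): pos 7,14 vel 1,2 -> not approaching (rel speed -1 <= 0)
Earliest collision: t=5/6 between 0 and 1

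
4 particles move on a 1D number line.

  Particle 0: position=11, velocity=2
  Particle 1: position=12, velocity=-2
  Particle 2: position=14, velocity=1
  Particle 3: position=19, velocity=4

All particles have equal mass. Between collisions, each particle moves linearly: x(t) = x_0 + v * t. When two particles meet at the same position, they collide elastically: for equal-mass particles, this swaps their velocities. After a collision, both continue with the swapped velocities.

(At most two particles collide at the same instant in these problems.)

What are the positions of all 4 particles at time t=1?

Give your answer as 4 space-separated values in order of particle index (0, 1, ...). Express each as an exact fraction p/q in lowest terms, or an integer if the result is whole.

Collision at t=1/4: particles 0 and 1 swap velocities; positions: p0=23/2 p1=23/2 p2=57/4 p3=20; velocities now: v0=-2 v1=2 v2=1 v3=4
Advance to t=1 (no further collisions before then); velocities: v0=-2 v1=2 v2=1 v3=4; positions = 10 13 15 23

Answer: 10 13 15 23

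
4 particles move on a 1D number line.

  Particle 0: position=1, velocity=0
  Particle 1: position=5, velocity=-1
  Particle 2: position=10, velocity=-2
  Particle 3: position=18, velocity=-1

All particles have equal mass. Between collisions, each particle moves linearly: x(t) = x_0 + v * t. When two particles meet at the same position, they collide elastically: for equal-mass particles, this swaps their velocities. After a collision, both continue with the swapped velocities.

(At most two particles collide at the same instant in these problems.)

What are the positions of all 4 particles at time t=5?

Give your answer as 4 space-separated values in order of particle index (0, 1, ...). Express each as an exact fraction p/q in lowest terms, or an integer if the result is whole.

Answer: 0 0 1 13

Derivation:
Collision at t=4: particles 0 and 1 swap velocities; positions: p0=1 p1=1 p2=2 p3=14; velocities now: v0=-1 v1=0 v2=-2 v3=-1
Collision at t=9/2: particles 1 and 2 swap velocities; positions: p0=1/2 p1=1 p2=1 p3=27/2; velocities now: v0=-1 v1=-2 v2=0 v3=-1
Collision at t=5: particles 0 and 1 swap velocities; positions: p0=0 p1=0 p2=1 p3=13; velocities now: v0=-2 v1=-1 v2=0 v3=-1
Advance to t=5 (no further collisions before then); velocities: v0=-2 v1=-1 v2=0 v3=-1; positions = 0 0 1 13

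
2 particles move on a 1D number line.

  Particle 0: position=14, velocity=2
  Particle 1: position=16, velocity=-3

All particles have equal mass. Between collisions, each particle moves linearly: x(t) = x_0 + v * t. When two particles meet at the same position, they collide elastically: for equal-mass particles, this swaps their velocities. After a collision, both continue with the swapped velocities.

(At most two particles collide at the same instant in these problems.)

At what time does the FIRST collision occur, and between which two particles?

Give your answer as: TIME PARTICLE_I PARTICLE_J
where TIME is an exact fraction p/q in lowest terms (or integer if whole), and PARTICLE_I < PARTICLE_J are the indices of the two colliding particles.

Answer: 2/5 0 1

Derivation:
Pair (0,1): pos 14,16 vel 2,-3 -> gap=2, closing at 5/unit, collide at t=2/5
Earliest collision: t=2/5 between 0 and 1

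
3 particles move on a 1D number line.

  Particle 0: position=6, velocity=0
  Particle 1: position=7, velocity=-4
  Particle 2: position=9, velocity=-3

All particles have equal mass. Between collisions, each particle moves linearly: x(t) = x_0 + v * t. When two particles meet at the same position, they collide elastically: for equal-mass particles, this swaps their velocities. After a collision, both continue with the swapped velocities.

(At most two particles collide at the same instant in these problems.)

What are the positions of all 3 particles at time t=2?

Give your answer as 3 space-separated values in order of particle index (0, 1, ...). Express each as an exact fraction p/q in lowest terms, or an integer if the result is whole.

Answer: -1 3 6

Derivation:
Collision at t=1/4: particles 0 and 1 swap velocities; positions: p0=6 p1=6 p2=33/4; velocities now: v0=-4 v1=0 v2=-3
Collision at t=1: particles 1 and 2 swap velocities; positions: p0=3 p1=6 p2=6; velocities now: v0=-4 v1=-3 v2=0
Advance to t=2 (no further collisions before then); velocities: v0=-4 v1=-3 v2=0; positions = -1 3 6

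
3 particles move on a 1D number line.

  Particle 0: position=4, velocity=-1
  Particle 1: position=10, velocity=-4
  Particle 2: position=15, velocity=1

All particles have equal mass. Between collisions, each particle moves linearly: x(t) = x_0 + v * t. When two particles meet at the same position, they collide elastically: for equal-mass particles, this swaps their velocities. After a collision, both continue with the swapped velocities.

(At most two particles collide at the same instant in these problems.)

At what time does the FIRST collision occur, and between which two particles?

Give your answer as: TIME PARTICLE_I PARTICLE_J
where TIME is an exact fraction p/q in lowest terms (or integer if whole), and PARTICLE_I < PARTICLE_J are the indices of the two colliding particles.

Pair (0,1): pos 4,10 vel -1,-4 -> gap=6, closing at 3/unit, collide at t=2
Pair (1,2): pos 10,15 vel -4,1 -> not approaching (rel speed -5 <= 0)
Earliest collision: t=2 between 0 and 1

Answer: 2 0 1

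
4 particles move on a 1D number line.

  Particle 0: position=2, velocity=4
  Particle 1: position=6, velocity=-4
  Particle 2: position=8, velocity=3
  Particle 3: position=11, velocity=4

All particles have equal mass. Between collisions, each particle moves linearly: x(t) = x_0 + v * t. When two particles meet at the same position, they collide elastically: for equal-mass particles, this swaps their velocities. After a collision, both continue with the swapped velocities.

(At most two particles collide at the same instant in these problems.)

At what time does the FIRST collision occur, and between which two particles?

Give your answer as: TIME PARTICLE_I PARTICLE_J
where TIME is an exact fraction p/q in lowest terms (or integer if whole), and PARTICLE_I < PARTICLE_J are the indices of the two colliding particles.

Pair (0,1): pos 2,6 vel 4,-4 -> gap=4, closing at 8/unit, collide at t=1/2
Pair (1,2): pos 6,8 vel -4,3 -> not approaching (rel speed -7 <= 0)
Pair (2,3): pos 8,11 vel 3,4 -> not approaching (rel speed -1 <= 0)
Earliest collision: t=1/2 between 0 and 1

Answer: 1/2 0 1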